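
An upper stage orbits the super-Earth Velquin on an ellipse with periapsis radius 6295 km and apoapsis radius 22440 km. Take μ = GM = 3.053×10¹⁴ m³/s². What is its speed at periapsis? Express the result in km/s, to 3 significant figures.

Semi-major axis a = (r_p + r_a)/2 = 14368 km = 1.437×10⁷ m.
Vis-viva: v² = μ(2/r − 1/a) = 3.053×10¹⁴ × (3.177×10⁻⁷ − 6.960×10⁻⁸) = 7.575×10⁷ m²/s².
v = 8703 m/s = 8.703 km/s.

v ≈ 8.70 km/s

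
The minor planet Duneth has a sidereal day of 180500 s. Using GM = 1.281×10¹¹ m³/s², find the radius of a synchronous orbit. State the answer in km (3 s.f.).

A synchronous orbit has period T, so by Kepler's third law a = (μT²/4π²)^(1/3).
μT²/4π² = 1.281×10¹¹ × (1.805×10⁵)² / 39.48 = 1.057×10²⁰ m³.
a = 4.728×10⁶ m = 4728.4 km.

r_sync ≈ 4730 km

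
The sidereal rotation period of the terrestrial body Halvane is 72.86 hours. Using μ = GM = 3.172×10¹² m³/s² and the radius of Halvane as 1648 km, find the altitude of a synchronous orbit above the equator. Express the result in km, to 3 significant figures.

h_sync ≈ 16000 km

T = 72.86 hours = 2.623×10⁵ s.
A synchronous orbit has period T, so by Kepler's third law a = (μT²/4π²)^(1/3).
μT²/4π² = 3.172×10¹² × (2.623×10⁵)² / 39.48 = 5.528×10²¹ m³.
a = 1.768×10⁷ m = 17681 km.
Altitude h = a − R = 17681 − 1648 = 16033 km.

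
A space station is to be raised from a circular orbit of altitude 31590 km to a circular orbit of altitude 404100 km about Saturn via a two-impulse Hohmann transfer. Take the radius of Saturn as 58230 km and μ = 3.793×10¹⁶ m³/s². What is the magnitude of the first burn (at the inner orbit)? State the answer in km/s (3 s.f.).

r₁ = 58230 + 31590 = 89820 km = 8.9820×10⁷ m.
r₂ = 58230 + 404100 = 462330 km = 4.6233×10⁸ m.
Transfer ellipse a_t = (r₁ + r₂)/2 = 2.761×10⁸ m.
At r₁: circular v_c1 = √(μ/r₁) = 20550 m/s; transfer-perikrone v_p = √[μ(2/r₁ − 1/a_t)] = 26590 m/s.
Δv₁ = v_p − v_c1 = 6043 m/s.
= 6.043 km/s.

Δv ≈ 6.04 km/s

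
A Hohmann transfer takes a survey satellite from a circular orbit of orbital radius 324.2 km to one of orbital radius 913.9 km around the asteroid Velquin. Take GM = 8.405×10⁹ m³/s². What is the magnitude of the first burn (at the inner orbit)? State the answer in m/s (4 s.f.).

r₁ = 324.2 km = 3.242×10⁵ m.
r₂ = 913.9 km = 9.139×10⁵ m.
Transfer ellipse a_t = (r₁ + r₂)/2 = 6.190×10⁵ m.
At r₁: circular v_c1 = √(μ/r₁) = 161.0 m/s; transfer-periapsis v_p = √[μ(2/r₁ − 1/a_t)] = 195.6 m/s.
Δv₁ = v_p − v_c1 = 34.62 m/s.

Δv ≈ 34.62 m/s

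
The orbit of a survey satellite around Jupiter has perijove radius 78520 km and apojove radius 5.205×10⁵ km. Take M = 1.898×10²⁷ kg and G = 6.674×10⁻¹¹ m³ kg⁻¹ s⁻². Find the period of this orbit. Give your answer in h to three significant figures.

T ≈ 25.4 h

μ = GM = 6.674×10⁻¹¹ × 1.898×10²⁷ = 1.267×10¹⁷ m³/s².
Semi-major axis a = (r_p + r_a)/2 = (78520 + 5.2050×10⁵)/2 = 2.9951×10⁵ km = 2.995×10⁸ m.
By Kepler's third law T = 2π√(a³/μ) = 2π × 1.456×10⁴ = 9.151×10⁴ s.
= 25.42 h.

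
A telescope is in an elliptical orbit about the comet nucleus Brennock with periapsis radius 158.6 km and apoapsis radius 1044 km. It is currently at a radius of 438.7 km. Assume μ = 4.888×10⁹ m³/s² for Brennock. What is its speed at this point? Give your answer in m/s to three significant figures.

v ≈ 119 m/s

Semi-major axis a = (r_p + r_a)/2 = 601.30 km = 6.013×10⁵ m.
Vis-viva: v² = μ(2/r − 1/a) = 4.888×10⁹ × (4.559×10⁻⁶ − 1.663×10⁻⁶) = 1.415×10⁴ m²/s².
v = 119.0 m/s.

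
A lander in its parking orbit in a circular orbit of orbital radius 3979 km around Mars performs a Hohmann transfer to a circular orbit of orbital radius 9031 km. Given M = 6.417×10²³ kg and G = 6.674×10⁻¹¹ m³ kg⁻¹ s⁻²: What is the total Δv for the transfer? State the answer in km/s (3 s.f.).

Δv_total ≈ 1.06 km/s

μ = GM = 6.674×10⁻¹¹ × 6.417×10²³ = 4.283×10¹³ m³/s².
r₁ = 3979 km = 3.979×10⁶ m.
r₂ = 9031 km = 9.031×10⁶ m.
Transfer ellipse a_t = (r₁ + r₂)/2 = 6.505×10⁶ m.
At r₁: circular v_c1 = √(μ/r₁) = 3281 m/s; transfer-periapsis v_p = √[μ(2/r₁ − 1/a_t)] = 3866 m/s.
Δv₁ = v_p − v_c1 = 584.9 m/s.
At r₂: circular v_c2 = √(μ/r₂) = 2178 m/s; transfer-apoapsis v_a = √[μ(2/r₂ − 1/a_t)] = 1703 m/s.
Δv₂ = v_c2 − v_a = 474.5 m/s.
Total Δv = Δv₁ + Δv₂ = 1059 m/s = 1.059 km/s.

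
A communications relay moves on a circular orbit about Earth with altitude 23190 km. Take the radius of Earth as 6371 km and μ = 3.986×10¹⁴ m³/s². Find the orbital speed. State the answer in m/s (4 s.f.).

r = 6371 + 23190 = 29561 km = 2.9561×10⁷ m.
For a circular orbit v = √(μ/r) = √(3.986×10¹⁴ / 2.956×10⁷) = √(1.348×10⁷) = 3672 m/s.

v ≈ 3672 m/s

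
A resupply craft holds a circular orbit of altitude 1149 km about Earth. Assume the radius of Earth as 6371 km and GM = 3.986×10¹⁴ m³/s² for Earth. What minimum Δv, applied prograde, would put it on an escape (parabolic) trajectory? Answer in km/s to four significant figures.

Δv ≈ 3.016 km/s

r = 6371 + 1149 = 7520.0 km = 7.5200×10⁶ m.
Circular speed v_c = √(μ/r) = 7280 m/s.
Escape speed v_esc = √(2μ/r) = √2 × v_c = 10300 m/s.
Δv = v_esc − v_c = 3016 m/s = 3.016 km/s.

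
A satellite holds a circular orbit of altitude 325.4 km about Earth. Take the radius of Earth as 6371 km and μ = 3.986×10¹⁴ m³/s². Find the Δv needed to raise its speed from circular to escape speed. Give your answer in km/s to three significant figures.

r = 6371 + 325.4 = 6696.4 km = 6.6964×10⁶ m.
Circular speed v_c = √(μ/r) = 7715 m/s.
Escape speed v_esc = √(2μ/r) = √2 × v_c = 10910 m/s.
Δv = v_esc − v_c = 3196 m/s = 3.196 km/s.

Δv ≈ 3.20 km/s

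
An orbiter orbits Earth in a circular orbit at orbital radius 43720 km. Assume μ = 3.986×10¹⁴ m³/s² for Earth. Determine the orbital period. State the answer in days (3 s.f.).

T ≈ 1.05 days

r = 43720 km = 4.372×10⁷ m.
Kepler's third law: T = 2π√(r³/μ) = 2π√((4.372×10⁷)³ / 3.986×10¹⁴).
r³/μ = 2.097×10⁸ s², so T = 2π × 1.448×10⁴ = 9.098×10⁴ s.
Converting: 9.098×10⁴ s ÷ 86400 = 1.053 days.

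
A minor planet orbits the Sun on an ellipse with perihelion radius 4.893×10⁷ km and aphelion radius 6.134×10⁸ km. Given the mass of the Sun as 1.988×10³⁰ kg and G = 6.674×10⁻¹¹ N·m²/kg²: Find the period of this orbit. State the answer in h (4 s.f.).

T ≈ 28880 h

μ = GM = 6.674×10⁻¹¹ × 1.988×10³⁰ = 1.327×10²⁰ m³/s².
Semi-major axis a = (r_p + r_a)/2 = (4.8930×10⁷ + 6.1340×10⁸)/2 = 3.3116×10⁸ km = 3.312×10¹¹ m.
By Kepler's third law T = 2π√(a³/μ) = 2π × 1.654×10⁷ = 1.040×10⁸ s.
= 28880 h.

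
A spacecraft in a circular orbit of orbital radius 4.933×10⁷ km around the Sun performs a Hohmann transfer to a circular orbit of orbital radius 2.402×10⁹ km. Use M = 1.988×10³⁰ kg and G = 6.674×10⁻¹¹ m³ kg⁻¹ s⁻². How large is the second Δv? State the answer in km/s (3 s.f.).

Δv ≈ 5.94 km/s

μ = GM = 6.674×10⁻¹¹ × 1.988×10³⁰ = 1.327×10²⁰ m³/s².
r₁ = 4.933×10⁷ km = 4.933×10¹⁰ m.
r₂ = 2.402×10⁹ km = 2.402×10¹² m.
Transfer ellipse a_t = (r₁ + r₂)/2 = 1.226×10¹² m.
At r₁: circular v_c1 = √(μ/r₁) = 51860 m/s; transfer-perihelion v_p = √[μ(2/r₁ − 1/a_t)] = 72600 m/s.
At r₂: circular v_c2 = √(μ/r₂) = 7432 m/s; transfer-aphelion v_a = √[μ(2/r₂ − 1/a_t)] = 1491 m/s.
Δv₂ = v_c2 − v_a = 5941 m/s.
= 5.941 km/s.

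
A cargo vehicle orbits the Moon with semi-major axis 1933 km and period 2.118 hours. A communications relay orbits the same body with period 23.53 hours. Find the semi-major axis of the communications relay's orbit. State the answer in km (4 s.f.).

a₂ ≈ 9624 km

Kepler's third law: a³ ∝ T², so a₂ = a₁ (T₂/T₁)^(2/3).
T₂/T₁ = 11.11, (T₂/T₁)^(2/3) = 4.979.
a₂ = 1933 × 4.979 = 9624 km.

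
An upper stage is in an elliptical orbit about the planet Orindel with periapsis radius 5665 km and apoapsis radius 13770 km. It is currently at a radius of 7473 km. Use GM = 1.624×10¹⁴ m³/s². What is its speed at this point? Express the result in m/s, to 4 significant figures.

Semi-major axis a = (r_p + r_a)/2 = 9717.5 km = 9.718×10⁶ m.
Vis-viva: v² = μ(2/r − 1/a) = 1.624×10¹⁴ × (2.676×10⁻⁷ − 1.029×10⁻⁷) = 2.675×10⁷ m²/s².
v = 5172 m/s.

v ≈ 5172 m/s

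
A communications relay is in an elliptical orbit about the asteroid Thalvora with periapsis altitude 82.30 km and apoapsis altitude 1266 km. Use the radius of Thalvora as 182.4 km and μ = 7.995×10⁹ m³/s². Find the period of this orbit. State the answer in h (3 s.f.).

r_p = 182.4 + 82.30 = 264.70 km = 2.6470×10⁵ m.
r_a = 182.4 + 1266 = 1448.4 km = 1.4484×10⁶ m.
Semi-major axis a = (r_p + r_a)/2 = (264.70 + 1448.4)/2 = 856.55 km = 8.566×10⁵ m.
By Kepler's third law T = 2π√(a³/μ) = 2π × 8.866×10³ = 5.571×10⁴ s.
= 15.47 h.

T ≈ 15.5 h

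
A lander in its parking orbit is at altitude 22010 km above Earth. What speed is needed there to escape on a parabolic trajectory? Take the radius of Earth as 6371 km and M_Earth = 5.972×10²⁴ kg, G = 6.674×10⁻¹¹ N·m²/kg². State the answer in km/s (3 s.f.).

μ = GM = 6.674×10⁻¹¹ × 5.972×10²⁴ = 3.986×10¹⁴ m³/s².
r = 6371 + 22010 = 28381 km = 2.8381×10⁷ m.
Escape speed v_esc = √(2μ/r) = √(2 × 3.986×10¹⁴ / 2.838×10⁷) = √(2.809×10⁷) = 5300 m/s.
= 5.300 km/s.

v_esc ≈ 5.30 km/s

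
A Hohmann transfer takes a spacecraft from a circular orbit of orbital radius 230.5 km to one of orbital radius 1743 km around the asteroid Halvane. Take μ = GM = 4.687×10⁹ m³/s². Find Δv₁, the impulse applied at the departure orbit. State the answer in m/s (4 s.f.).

Δv ≈ 46.92 m/s

r₁ = 230.5 km = 2.305×10⁵ m.
r₂ = 1743 km = 1.743×10⁶ m.
Transfer ellipse a_t = (r₁ + r₂)/2 = 9.868×10⁵ m.
At r₁: circular v_c1 = √(μ/r₁) = 142.6 m/s; transfer-periapsis v_p = √[μ(2/r₁ − 1/a_t)] = 189.5 m/s.
Δv₁ = v_p − v_c1 = 46.92 m/s.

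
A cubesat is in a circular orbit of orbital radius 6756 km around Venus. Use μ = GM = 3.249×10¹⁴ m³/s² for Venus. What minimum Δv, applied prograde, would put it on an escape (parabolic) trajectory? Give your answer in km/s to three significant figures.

r = 6756 km = 6.756×10⁶ m.
Circular speed v_c = √(μ/r) = 6935 m/s.
Escape speed v_esc = √(2μ/r) = √2 × v_c = 9807 m/s.
Δv = v_esc − v_c = 2872 m/s = 2.872 km/s.

Δv ≈ 2.87 km/s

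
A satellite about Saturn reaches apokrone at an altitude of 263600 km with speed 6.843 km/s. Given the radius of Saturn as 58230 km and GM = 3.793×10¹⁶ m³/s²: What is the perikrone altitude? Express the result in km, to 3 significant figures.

perikrone altitude ≈ 21600 km

r_a = 58230 + 263600 = 3.2183×10⁵ km = 3.218×10⁸ m.
Specific energy ε = v²/2 − μ/r = -9.444×10⁷ J/kg, so a = −μ/(2ε) = 2.008×10⁸ m.
The apsides satisfy r_p + r_a = 2a, so the perikrone radius is 2a − r_a = 7.978×10⁷ m = 79784 km.
Perikrone altitude = 79784 − 58230 = 21554 km.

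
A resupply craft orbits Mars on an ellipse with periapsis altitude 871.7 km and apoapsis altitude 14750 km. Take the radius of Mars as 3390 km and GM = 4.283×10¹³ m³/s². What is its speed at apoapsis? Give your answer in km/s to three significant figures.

r_p = 3390 + 871.7 = 4261.7 km = 4.2617×10⁶ m.
r_a = 3390 + 14750 = 18140 km = 1.8140×10⁷ m.
Semi-major axis a = (r_p + r_a)/2 = 11201 km = 1.120×10⁷ m.
Vis-viva: v² = μ(2/r − 1/a) = 4.283×10¹³ × (1.103×10⁻⁷ − 8.928×10⁻⁸) = 8.983×10⁵ m²/s².
v = 947.8 m/s = 0.9478 km/s.

v ≈ 0.948 km/s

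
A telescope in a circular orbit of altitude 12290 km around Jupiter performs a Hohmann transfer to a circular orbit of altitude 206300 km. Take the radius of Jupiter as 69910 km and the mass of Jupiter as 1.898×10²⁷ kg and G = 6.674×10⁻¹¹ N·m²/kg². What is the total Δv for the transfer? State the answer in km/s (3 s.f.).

μ = GM = 6.674×10⁻¹¹ × 1.898×10²⁷ = 1.267×10¹⁷ m³/s².
r₁ = 69910 + 12290 = 82200 km = 8.2200×10⁷ m.
r₂ = 69910 + 206300 = 276210 km = 2.7621×10⁸ m.
Transfer ellipse a_t = (r₁ + r₂)/2 = 1.792×10⁸ m.
At r₁: circular v_c1 = √(μ/r₁) = 39260 m/s; transfer-perijove v_p = √[μ(2/r₁ − 1/a_t)] = 48740 m/s.
Δv₁ = v_p − v_c1 = 9480 m/s.
At r₂: circular v_c2 = √(μ/r₂) = 21420 m/s; transfer-apojove v_a = √[μ(2/r₂ − 1/a_t)] = 14500 m/s.
Δv₂ = v_c2 − v_a = 6911 m/s.
Total Δv = Δv₁ + Δv₂ = 16390 m/s = 16.39 km/s.

Δv_total ≈ 16.4 km/s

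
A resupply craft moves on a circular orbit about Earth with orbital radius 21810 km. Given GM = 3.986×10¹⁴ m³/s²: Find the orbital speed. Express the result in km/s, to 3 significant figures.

v ≈ 4.28 km/s

r = 21810 km = 2.181×10⁷ m.
For a circular orbit v = √(μ/r) = √(3.986×10¹⁴ / 2.181×10⁷) = √(1.828×10⁷) = 4275 m/s.
That is 4.275 km/s.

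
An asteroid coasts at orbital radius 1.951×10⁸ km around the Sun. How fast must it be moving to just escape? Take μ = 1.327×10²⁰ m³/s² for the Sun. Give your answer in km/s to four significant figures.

r = 1.951×10⁸ km = 1.951×10¹¹ m.
Escape speed v_esc = √(2μ/r) = √(2 × 1.327×10²⁰ / 1.951×10¹¹) = √(1.360×10⁹) = 36880 m/s.
= 36.88 km/s.

v_esc ≈ 36.88 km/s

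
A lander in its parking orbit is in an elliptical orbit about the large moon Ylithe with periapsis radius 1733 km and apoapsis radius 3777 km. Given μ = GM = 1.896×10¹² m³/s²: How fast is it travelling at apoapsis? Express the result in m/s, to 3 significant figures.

v ≈ 562 m/s

Semi-major axis a = (r_p + r_a)/2 = 2755.0 km = 2.755×10⁶ m.
Vis-viva: v² = μ(2/r − 1/a) = 1.896×10¹² × (5.295×10⁻⁷ − 3.630×10⁻⁷) = 3.158×10⁵ m²/s².
v = 561.9 m/s.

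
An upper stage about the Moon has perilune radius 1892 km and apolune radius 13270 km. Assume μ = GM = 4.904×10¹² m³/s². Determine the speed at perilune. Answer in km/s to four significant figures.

Semi-major axis a = (r_p + r_a)/2 = 7581.0 km = 7.581×10⁶ m.
Vis-viva: v² = μ(2/r − 1/a) = 4.904×10¹² × (1.057×10⁻⁶ − 1.319×10⁻⁷) = 4.537×10⁶ m²/s².
v = 2130 m/s = 2.130 km/s.

v ≈ 2.130 km/s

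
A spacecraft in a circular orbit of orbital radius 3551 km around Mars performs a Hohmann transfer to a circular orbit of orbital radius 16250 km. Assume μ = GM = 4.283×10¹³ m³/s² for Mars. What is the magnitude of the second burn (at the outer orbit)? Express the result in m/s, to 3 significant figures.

Δv ≈ 651 m/s

r₁ = 3551 km = 3.551×10⁶ m.
r₂ = 16250 km = 1.625×10⁷ m.
Transfer ellipse a_t = (r₁ + r₂)/2 = 9.900×10⁶ m.
At r₁: circular v_c1 = √(μ/r₁) = 3473 m/s; transfer-periapsis v_p = √[μ(2/r₁ − 1/a_t)] = 4449 m/s.
At r₂: circular v_c2 = √(μ/r₂) = 1623 m/s; transfer-apoapsis v_a = √[μ(2/r₂ − 1/a_t)] = 972.3 m/s.
Δv₂ = v_c2 − v_a = 651.2 m/s.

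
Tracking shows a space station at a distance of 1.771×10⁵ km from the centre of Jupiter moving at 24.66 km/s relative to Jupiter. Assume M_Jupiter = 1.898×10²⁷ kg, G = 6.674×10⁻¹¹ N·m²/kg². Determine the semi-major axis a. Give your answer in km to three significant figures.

μ = GM = 6.674×10⁻¹¹ × 1.898×10²⁷ = 1.267×10¹⁷ m³/s².
r = 1.771×10⁸ m.
Vis-viva rearranged: 1/a = 2/r − v²/μ = 1.129×10⁻⁸ − 4.801×10⁻⁹ = 6.492×10⁻⁹ m⁻¹.
a = 1.540×10⁸ m = 1.5403×10⁵ km.

a ≈ 1.54×10⁵ km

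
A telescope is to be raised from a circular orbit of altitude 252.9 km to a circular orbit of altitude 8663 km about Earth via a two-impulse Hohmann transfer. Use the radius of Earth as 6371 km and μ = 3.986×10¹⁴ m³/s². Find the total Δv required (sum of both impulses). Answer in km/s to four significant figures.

r₁ = 6371 + 252.9 = 6623.9 km = 6.6239×10⁶ m.
r₂ = 6371 + 8663 = 15034 km = 1.5034×10⁷ m.
Transfer ellipse a_t = (r₁ + r₂)/2 = 1.083×10⁷ m.
At r₁: circular v_c1 = √(μ/r₁) = 7757 m/s; transfer-perigee v_p = √[μ(2/r₁ − 1/a_t)] = 9140 m/s.
Δv₁ = v_p − v_c1 = 1383 m/s.
At r₂: circular v_c2 = √(μ/r₂) = 5149 m/s; transfer-apogee v_a = √[μ(2/r₂ − 1/a_t)] = 4027 m/s.
Δv₂ = v_c2 − v_a = 1122 m/s.
Total Δv = Δv₁ + Δv₂ = 2505 m/s = 2.505 km/s.

Δv_total ≈ 2.505 km/s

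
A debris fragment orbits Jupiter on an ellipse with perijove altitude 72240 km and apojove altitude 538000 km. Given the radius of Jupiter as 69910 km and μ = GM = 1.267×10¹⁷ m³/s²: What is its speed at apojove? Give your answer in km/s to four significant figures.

r_p = 69910 + 72240 = 142150 km = 1.4215×10⁸ m.
r_a = 69910 + 538000 = 607910 km = 6.0791×10⁸ m.
Semi-major axis a = (r_p + r_a)/2 = 3.7503×10⁵ km = 3.750×10⁸ m.
Vis-viva: v² = μ(2/r − 1/a) = 1.267×10¹⁷ × (3.290×10⁻⁹ − 2.666×10⁻⁹) = 7.900×10⁷ m²/s².
v = 8888 m/s = 8.888 km/s.

v ≈ 8.888 km/s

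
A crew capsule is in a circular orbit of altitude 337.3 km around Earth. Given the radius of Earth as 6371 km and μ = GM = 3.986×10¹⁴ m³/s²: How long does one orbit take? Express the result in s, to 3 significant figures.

T ≈ 5470 s

r = 6371 + 337.3 = 6708.3 km = 6.7083×10⁶ m.
Kepler's third law: T = 2π√(r³/μ) = 2π√((6.708×10⁶)³ / 3.986×10¹⁴).
r³/μ = 7.574×10⁵ s², so T = 2π × 8.703×10² = 5.468×10³ s.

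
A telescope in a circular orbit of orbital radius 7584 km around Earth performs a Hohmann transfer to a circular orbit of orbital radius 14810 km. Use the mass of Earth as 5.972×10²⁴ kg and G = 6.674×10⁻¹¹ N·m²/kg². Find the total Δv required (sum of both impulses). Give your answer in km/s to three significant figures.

Δv_total ≈ 2.01 km/s

μ = GM = 6.674×10⁻¹¹ × 5.972×10²⁴ = 3.986×10¹⁴ m³/s².
r₁ = 7584 km = 7.584×10⁶ m.
r₂ = 14810 km = 1.481×10⁷ m.
Transfer ellipse a_t = (r₁ + r₂)/2 = 1.120×10⁷ m.
At r₁: circular v_c1 = √(μ/r₁) = 7249 m/s; transfer-perigee v_p = √[μ(2/r₁ − 1/a_t)] = 8337 m/s.
Δv₁ = v_p − v_c1 = 1088 m/s.
At r₂: circular v_c2 = √(μ/r₂) = 5188 m/s; transfer-apogee v_a = √[μ(2/r₂ − 1/a_t)] = 4269 m/s.
Δv₂ = v_c2 − v_a = 918.2 m/s.
Total Δv = Δv₁ + Δv₂ = 2006 m/s = 2.006 km/s.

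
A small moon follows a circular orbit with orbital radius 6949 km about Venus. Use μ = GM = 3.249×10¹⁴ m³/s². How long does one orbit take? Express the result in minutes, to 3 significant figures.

r = 6949 km = 6.949×10⁶ m.
Kepler's third law: T = 2π√(r³/μ) = 2π√((6.949×10⁶)³ / 3.249×10¹⁴).
r³/μ = 1.033×10⁶ s², so T = 2π × 1.016×10³ = 6.385×10³ s.
Converting: 6.385×10³ s ÷ 60.00 = 106.4 minutes.

T ≈ 106 minutes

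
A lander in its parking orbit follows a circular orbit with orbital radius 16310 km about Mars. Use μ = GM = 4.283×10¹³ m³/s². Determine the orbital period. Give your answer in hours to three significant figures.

T ≈ 17.6 hours

r = 16310 km = 1.631×10⁷ m.
Kepler's third law: T = 2π√(r³/μ) = 2π√((1.631×10⁷)³ / 4.283×10¹³).
r³/μ = 1.013×10⁸ s², so T = 2π × 1.006×10⁴ = 6.324×10⁴ s.
Converting: 6.324×10⁴ s ÷ 3600 = 17.57 hours.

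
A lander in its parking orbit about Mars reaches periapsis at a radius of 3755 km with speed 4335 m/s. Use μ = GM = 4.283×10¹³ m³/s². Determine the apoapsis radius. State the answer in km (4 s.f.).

apoapsis radius ≈ 17550 km

r_p = 3.755×10⁶ m.
Specific energy ε = v²/2 − μ/r = -2.010×10⁶ J/kg, so a = −μ/(2ε) = 1.065×10⁷ m.
The apsides satisfy r_p + r_a = 2a, so the apoapsis radius is 2a − r_p = 1.755×10⁷ m = 17553 km.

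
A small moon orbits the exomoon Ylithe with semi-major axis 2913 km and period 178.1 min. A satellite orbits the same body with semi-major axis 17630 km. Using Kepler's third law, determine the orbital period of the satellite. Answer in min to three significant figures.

T₂ ≈ 2650 min

Kepler's third law: T² ∝ a³, so T₂ = T₁ (a₂/a₁)^(3/2).
a₂/a₁ = 6.052, (a₂/a₁)^(3/2) = 14.89.
T₂ = 178.1 × 14.89 = 2652 min.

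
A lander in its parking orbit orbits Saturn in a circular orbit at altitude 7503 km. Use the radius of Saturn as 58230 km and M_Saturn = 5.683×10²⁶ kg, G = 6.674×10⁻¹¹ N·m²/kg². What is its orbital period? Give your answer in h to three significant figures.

T ≈ 4.78 h

μ = GM = 6.674×10⁻¹¹ × 5.683×10²⁶ = 3.793×10¹⁶ m³/s².
r = 58230 + 7503 = 65733 km = 6.5733×10⁷ m.
Kepler's third law: T = 2π√(r³/μ) = 2π√((6.573×10⁷)³ / 3.793×10¹⁶).
r³/μ = 7.488×10⁶ s², so T = 2π × 2.736×10³ = 1.719×10⁴ s.
Converting: 1.719×10⁴ s ÷ 3600 = 4.776 h.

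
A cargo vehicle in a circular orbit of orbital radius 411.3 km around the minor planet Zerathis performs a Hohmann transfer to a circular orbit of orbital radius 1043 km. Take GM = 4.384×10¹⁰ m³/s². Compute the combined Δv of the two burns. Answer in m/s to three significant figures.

Δv_total ≈ 115 m/s

r₁ = 411.3 km = 4.113×10⁵ m.
r₂ = 1043 km = 1.043×10⁶ m.
Transfer ellipse a_t = (r₁ + r₂)/2 = 7.272×10⁵ m.
At r₁: circular v_c1 = √(μ/r₁) = 326.5 m/s; transfer-periapsis v_p = √[μ(2/r₁ − 1/a_t)] = 391.0 m/s.
Δv₁ = v_p − v_c1 = 64.53 m/s.
At r₂: circular v_c2 = √(μ/r₂) = 205.0 m/s; transfer-apoapsis v_a = √[μ(2/r₂ − 1/a_t)] = 154.2 m/s.
Δv₂ = v_c2 − v_a = 50.83 m/s.
Total Δv = Δv₁ + Δv₂ = 115.4 m/s.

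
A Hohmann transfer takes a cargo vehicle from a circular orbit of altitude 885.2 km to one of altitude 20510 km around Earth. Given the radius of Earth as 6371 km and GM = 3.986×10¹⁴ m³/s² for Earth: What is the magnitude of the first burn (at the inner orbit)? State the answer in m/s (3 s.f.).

Δv ≈ 1890 m/s

r₁ = 6371 + 885.2 = 7256.2 km = 7.2562×10⁶ m.
r₂ = 6371 + 20510 = 26881 km = 2.6881×10⁷ m.
Transfer ellipse a_t = (r₁ + r₂)/2 = 1.707×10⁷ m.
At r₁: circular v_c1 = √(μ/r₁) = 7412 m/s; transfer-perigee v_p = √[μ(2/r₁ − 1/a_t)] = 9301 m/s.
Δv₁ = v_p − v_c1 = 1890 m/s.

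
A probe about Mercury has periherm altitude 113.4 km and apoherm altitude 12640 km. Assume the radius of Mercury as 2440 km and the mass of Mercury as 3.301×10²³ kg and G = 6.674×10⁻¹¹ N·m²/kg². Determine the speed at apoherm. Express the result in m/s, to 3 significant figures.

v ≈ 650 m/s

μ = GM = 6.674×10⁻¹¹ × 3.301×10²³ = 2.203×10¹³ m³/s².
r_p = 2440 + 113.4 = 2553.4 km = 2.5534×10⁶ m.
r_a = 2440 + 12640 = 15080 km = 1.5080×10⁷ m.
Semi-major axis a = (r_p + r_a)/2 = 8816.7 km = 8.817×10⁶ m.
Vis-viva: v² = μ(2/r − 1/a) = 2.203×10¹³ × (1.326×10⁻⁷ − 1.134×10⁻⁷) = 4.231×10⁵ m²/s².
v = 650.5 m/s.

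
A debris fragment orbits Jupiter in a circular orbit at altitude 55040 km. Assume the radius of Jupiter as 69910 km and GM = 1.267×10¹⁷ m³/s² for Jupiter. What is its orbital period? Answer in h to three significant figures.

T ≈ 6.85 h

r = 69910 + 55040 = 124950 km = 1.2495×10⁸ m.
Kepler's third law: T = 2π√(r³/μ) = 2π√((1.250×10⁸)³ / 1.267×10¹⁷).
r³/μ = 1.540×10⁷ s², so T = 2π × 3.924×10³ = 2.465×10⁴ s.
Converting: 2.465×10⁴ s ÷ 3600 = 6.848 h.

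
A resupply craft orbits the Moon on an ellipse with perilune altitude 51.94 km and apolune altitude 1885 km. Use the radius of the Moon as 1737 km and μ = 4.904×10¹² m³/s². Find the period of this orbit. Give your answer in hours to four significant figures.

r_p = 1737 + 51.94 = 1788.9 km = 1.7889×10⁶ m.
r_a = 1737 + 1885 = 3622.0 km = 3.6220×10⁶ m.
Semi-major axis a = (r_p + r_a)/2 = (1788.9 + 3622.0)/2 = 2705.5 km = 2.705×10⁶ m.
By Kepler's third law T = 2π√(a³/μ) = 2π × 2.010×10³ = 1.263×10⁴ s.
= 3.507 hours.

T ≈ 3.507 hours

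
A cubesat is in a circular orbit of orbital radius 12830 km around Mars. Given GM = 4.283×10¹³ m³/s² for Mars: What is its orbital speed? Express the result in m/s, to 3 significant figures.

r = 12830 km = 1.283×10⁷ m.
For a circular orbit v = √(μ/r) = √(4.283×10¹³ / 1.283×10⁷) = √(3.338×10⁶) = 1827 m/s.

v ≈ 1830 m/s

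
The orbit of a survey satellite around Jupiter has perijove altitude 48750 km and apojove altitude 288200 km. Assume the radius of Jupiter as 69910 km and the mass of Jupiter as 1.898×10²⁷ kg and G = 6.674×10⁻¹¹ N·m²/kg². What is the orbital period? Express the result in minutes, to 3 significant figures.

T ≈ 1080 minutes

μ = GM = 6.674×10⁻¹¹ × 1.898×10²⁷ = 1.267×10¹⁷ m³/s².
r_p = 69910 + 48750 = 118660 km = 1.1866×10⁸ m.
r_a = 69910 + 288200 = 358110 km = 3.5811×10⁸ m.
Semi-major axis a = (r_p + r_a)/2 = (1.1866×10⁵ + 3.5811×10⁵)/2 = 2.3838×10⁵ km = 2.384×10⁸ m.
By Kepler's third law T = 2π√(a³/μ) = 2π × 1.034×10⁴ = 6.498×10⁴ s.
= 1083 minutes.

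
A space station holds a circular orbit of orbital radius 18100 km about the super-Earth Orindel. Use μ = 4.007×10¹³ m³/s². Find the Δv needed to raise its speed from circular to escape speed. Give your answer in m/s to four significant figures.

Δv ≈ 616.3 m/s

r = 18100 km = 1.810×10⁷ m.
Circular speed v_c = √(μ/r) = 1488 m/s.
Escape speed v_esc = √(2μ/r) = √2 × v_c = 2104 m/s.
Δv = v_esc − v_c = 616.3 m/s.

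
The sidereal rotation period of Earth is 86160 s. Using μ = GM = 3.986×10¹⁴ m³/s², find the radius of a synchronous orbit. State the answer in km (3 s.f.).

A synchronous orbit has period T, so by Kepler's third law a = (μT²/4π²)^(1/3).
μT²/4π² = 3.986×10¹⁴ × (8.616×10⁴)² / 39.48 = 7.495×10²² m³.
a = 4.216×10⁷ m = 42163 km.

r_sync ≈ 42200 km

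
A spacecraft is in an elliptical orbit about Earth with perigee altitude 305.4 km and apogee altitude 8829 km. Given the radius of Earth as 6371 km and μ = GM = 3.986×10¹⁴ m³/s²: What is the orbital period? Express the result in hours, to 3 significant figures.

T ≈ 3.16 hours

r_p = 6371 + 305.4 = 6676.4 km = 6.6764×10⁶ m.
r_a = 6371 + 8829 = 15200 km = 1.5200×10⁷ m.
Semi-major axis a = (r_p + r_a)/2 = (6676.4 + 15200)/2 = 10938 km = 1.094×10⁷ m.
By Kepler's third law T = 2π√(a³/μ) = 2π × 1.812×10³ = 1.138×10⁴ s.
= 3.162 hours.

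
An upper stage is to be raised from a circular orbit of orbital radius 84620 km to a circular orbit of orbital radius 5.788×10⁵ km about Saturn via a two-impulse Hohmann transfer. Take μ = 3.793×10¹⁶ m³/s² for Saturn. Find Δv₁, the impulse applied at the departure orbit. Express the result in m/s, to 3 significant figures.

r₁ = 84620 km = 8.462×10⁷ m.
r₂ = 5.788×10⁵ km = 5.788×10⁸ m.
Transfer ellipse a_t = (r₁ + r₂)/2 = 3.317×10⁸ m.
At r₁: circular v_c1 = √(μ/r₁) = 21170 m/s; transfer-perikrone v_p = √[μ(2/r₁ − 1/a_t)] = 27970 m/s.
Δv₁ = v_p − v_c1 = 6795 m/s.

Δv ≈ 6790 m/s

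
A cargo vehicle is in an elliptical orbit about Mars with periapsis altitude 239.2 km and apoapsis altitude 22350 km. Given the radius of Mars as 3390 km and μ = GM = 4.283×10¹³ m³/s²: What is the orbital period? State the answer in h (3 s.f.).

r_p = 3390 + 239.2 = 3629.2 km = 3.6292×10⁶ m.
r_a = 3390 + 22350 = 25740 km = 2.5740×10⁷ m.
Semi-major axis a = (r_p + r_a)/2 = (3629.2 + 25740)/2 = 14685 km = 1.468×10⁷ m.
By Kepler's third law T = 2π√(a³/μ) = 2π × 8.598×10³ = 5.403×10⁴ s.
= 15.01 h.

T ≈ 15.0 h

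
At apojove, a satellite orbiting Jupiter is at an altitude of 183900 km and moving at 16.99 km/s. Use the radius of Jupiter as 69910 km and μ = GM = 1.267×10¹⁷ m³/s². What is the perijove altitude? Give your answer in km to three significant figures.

perijove altitude ≈ 33300 km

r_a = 69910 + 183900 = 2.5381×10⁵ km = 2.538×10⁸ m.
Specific energy ε = v²/2 − μ/r = -3.549×10⁸ J/kg, so a = −μ/(2ε) = 1.785×10⁸ m.
The apsides satisfy r_p + r_a = 2a, so the perijove radius is 2a − r_a = 1.032×10⁸ m = 1.0323×10⁵ km.
Perijove altitude = 1.0323×10⁵ − 69910 = 33320 km.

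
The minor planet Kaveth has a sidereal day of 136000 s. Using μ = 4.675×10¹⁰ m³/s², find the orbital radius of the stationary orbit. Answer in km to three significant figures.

A synchronous orbit has period T, so by Kepler's third law a = (μT²/4π²)^(1/3).
μT²/4π² = 4.675×10¹⁰ × (1.360×10⁵)² / 39.48 = 2.190×10¹⁹ m³.
a = 2.798×10⁶ m = 2797.9 km.

r_sync ≈ 2800 km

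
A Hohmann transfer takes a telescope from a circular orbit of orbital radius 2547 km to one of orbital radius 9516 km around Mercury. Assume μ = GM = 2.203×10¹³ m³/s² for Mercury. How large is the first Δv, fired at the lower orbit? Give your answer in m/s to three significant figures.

Δv ≈ 753 m/s

r₁ = 2547 km = 2.547×10⁶ m.
r₂ = 9516 km = 9.516×10⁶ m.
Transfer ellipse a_t = (r₁ + r₂)/2 = 6.032×10⁶ m.
At r₁: circular v_c1 = √(μ/r₁) = 2941 m/s; transfer-periherm v_p = √[μ(2/r₁ − 1/a_t)] = 3694 m/s.
Δv₁ = v_p − v_c1 = 753.1 m/s.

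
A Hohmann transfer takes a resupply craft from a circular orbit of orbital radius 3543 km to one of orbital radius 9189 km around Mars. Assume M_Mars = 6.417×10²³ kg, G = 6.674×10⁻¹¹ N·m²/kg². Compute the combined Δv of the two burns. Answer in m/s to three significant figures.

Δv_total ≈ 1250 m/s

μ = GM = 6.674×10⁻¹¹ × 6.417×10²³ = 4.283×10¹³ m³/s².
r₁ = 3543 km = 3.543×10⁶ m.
r₂ = 9189 km = 9.189×10⁶ m.
Transfer ellipse a_t = (r₁ + r₂)/2 = 6.366×10⁶ m.
At r₁: circular v_c1 = √(μ/r₁) = 3477 m/s; transfer-periapsis v_p = √[μ(2/r₁ − 1/a_t)] = 4177 m/s.
Δv₁ = v_p − v_c1 = 700.3 m/s.
At r₂: circular v_c2 = √(μ/r₂) = 2159 m/s; transfer-apoapsis v_a = √[μ(2/r₂ − 1/a_t)] = 1611 m/s.
Δv₂ = v_c2 − v_a = 548.3 m/s.
Total Δv = Δv₁ + Δv₂ = 1249 m/s.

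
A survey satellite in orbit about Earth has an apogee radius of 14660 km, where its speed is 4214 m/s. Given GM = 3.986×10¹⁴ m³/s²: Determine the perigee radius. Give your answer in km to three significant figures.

r_a = 1.466×10⁷ m.
Specific energy ε = v²/2 − μ/r = -1.831×10⁷ J/kg, so a = −μ/(2ε) = 1.088×10⁷ m.
The apsides satisfy r_p + r_a = 2a, so the perigee radius is 2a − r_a = 7.109×10⁶ m = 7108.7 km.

perigee radius ≈ 7110 km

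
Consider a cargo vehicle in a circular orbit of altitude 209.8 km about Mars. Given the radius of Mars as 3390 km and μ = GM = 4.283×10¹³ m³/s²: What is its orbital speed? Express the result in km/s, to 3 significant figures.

r = 3390 + 209.8 = 3599.8 km = 3.5998×10⁶ m.
For a circular orbit v = √(μ/r) = √(4.283×10¹³ / 3.600×10⁶) = √(1.190×10⁷) = 3449 m/s.
That is 3.449 km/s.

v ≈ 3.45 km/s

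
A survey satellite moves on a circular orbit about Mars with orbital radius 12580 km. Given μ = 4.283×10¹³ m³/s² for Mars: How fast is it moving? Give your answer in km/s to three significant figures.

r = 12580 km = 1.258×10⁷ m.
For a circular orbit v = √(μ/r) = √(4.283×10¹³ / 1.258×10⁷) = √(3.405×10⁶) = 1845 m/s.
That is 1.845 km/s.

v ≈ 1.85 km/s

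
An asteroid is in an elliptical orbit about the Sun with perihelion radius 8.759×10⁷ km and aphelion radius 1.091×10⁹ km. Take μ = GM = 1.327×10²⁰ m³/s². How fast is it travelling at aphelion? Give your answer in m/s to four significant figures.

v ≈ 4252 m/s

Semi-major axis a = (r_p + r_a)/2 = 5.8930×10⁸ km = 5.893×10¹¹ m.
Vis-viva: v² = μ(2/r − 1/a) = 1.327×10²⁰ × (1.833×10⁻¹² − 1.697×10⁻¹²) = 1.808×10⁷ m²/s².
v = 4252 m/s.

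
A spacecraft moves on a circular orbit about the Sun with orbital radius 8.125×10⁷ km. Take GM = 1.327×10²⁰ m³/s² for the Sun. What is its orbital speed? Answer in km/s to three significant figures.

r = 8.125×10⁷ km = 8.125×10¹⁰ m.
For a circular orbit v = √(μ/r) = √(1.327×10²⁰ / 8.125×10¹⁰) = √(1.633×10⁹) = 40410 m/s.
That is 40.41 km/s.

v ≈ 40.4 km/s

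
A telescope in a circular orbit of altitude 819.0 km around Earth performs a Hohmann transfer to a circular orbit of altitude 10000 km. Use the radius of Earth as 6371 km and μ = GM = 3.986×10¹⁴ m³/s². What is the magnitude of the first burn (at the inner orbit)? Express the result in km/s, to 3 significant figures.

Δv ≈ 1.33 km/s

r₁ = 6371 + 819.0 = 7190.0 km = 7.1900×10⁶ m.
r₂ = 6371 + 10000 = 16371 km = 1.6371×10⁷ m.
Transfer ellipse a_t = (r₁ + r₂)/2 = 1.178×10⁷ m.
At r₁: circular v_c1 = √(μ/r₁) = 7446 m/s; transfer-perigee v_p = √[μ(2/r₁ − 1/a_t)] = 8777 m/s.
Δv₁ = v_p − v_c1 = 1332 m/s.
= 1.332 km/s.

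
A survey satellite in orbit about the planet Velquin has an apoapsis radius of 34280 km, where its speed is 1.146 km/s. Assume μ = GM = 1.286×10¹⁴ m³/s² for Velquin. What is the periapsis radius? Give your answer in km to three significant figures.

periapsis radius ≈ 7270 km

r_a = 3.428×10⁷ m.
Specific energy ε = v²/2 − μ/r = -3.095×10⁶ J/kg, so a = −μ/(2ε) = 2.078×10⁷ m.
The apsides satisfy r_p + r_a = 2a, so the periapsis radius is 2a − r_a = 7.274×10⁶ m = 7273.6 km.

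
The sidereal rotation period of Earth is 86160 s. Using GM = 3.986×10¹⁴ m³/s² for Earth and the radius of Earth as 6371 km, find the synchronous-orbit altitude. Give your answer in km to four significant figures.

A synchronous orbit has period T, so by Kepler's third law a = (μT²/4π²)^(1/3).
μT²/4π² = 3.986×10¹⁴ × (8.616×10⁴)² / 39.48 = 7.495×10²² m³.
a = 4.216×10⁷ m = 42163 km.
Altitude h = a − R = 42163 − 6371 = 35792 km.

h_sync ≈ 35790 km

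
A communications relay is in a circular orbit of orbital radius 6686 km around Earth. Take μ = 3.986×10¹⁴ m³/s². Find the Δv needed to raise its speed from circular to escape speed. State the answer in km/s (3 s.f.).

Δv ≈ 3.20 km/s

r = 6686 km = 6.686×10⁶ m.
Circular speed v_c = √(μ/r) = 7721 m/s.
Escape speed v_esc = √(2μ/r) = √2 × v_c = 10920 m/s.
Δv = v_esc − v_c = 3198 m/s = 3.198 km/s.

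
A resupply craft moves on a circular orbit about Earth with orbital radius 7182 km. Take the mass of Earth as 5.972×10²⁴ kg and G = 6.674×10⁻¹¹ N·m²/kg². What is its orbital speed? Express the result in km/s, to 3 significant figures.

μ = GM = 6.674×10⁻¹¹ × 5.972×10²⁴ = 3.986×10¹⁴ m³/s².
r = 7182 km = 7.182×10⁶ m.
For a circular orbit v = √(μ/r) = √(3.986×10¹⁴ / 7.182×10⁶) = √(5.550×10⁷) = 7450 m/s.
That is 7.450 km/s.

v ≈ 7.45 km/s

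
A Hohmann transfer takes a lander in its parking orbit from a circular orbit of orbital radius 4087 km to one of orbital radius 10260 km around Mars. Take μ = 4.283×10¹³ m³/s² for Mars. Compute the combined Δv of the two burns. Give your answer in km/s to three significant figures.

Δv_total ≈ 1.14 km/s

r₁ = 4087 km = 4.087×10⁶ m.
r₂ = 10260 km = 1.026×10⁷ m.
Transfer ellipse a_t = (r₁ + r₂)/2 = 7.174×10⁶ m.
At r₁: circular v_c1 = √(μ/r₁) = 3237 m/s; transfer-periapsis v_p = √[μ(2/r₁ − 1/a_t)] = 3872 m/s.
Δv₁ = v_p − v_c1 = 634.3 m/s.
At r₂: circular v_c2 = √(μ/r₂) = 2043 m/s; transfer-apoapsis v_a = √[μ(2/r₂ − 1/a_t)] = 1542 m/s.
Δv₂ = v_c2 − v_a = 501.0 m/s.
Total Δv = Δv₁ + Δv₂ = 1135 m/s = 1.135 km/s.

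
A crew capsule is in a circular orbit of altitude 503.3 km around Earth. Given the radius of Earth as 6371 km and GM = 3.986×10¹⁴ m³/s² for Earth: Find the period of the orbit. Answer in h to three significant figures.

T ≈ 1.58 h

r = 6371 + 503.3 = 6874.3 km = 6.8743×10⁶ m.
Kepler's third law: T = 2π√(r³/μ) = 2π√((6.874×10⁶)³ / 3.986×10¹⁴).
r³/μ = 8.150×10⁵ s², so T = 2π × 9.028×10² = 5.672×10³ s.
Converting: 5.672×10³ s ÷ 3600 = 1.576 h.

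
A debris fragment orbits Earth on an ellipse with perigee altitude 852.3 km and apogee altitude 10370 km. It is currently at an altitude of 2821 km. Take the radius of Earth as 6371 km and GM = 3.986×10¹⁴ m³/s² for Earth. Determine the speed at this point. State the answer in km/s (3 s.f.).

v ≈ 7.31 km/s

r_p = 6371 + 852.3 = 7223.3 km = 7.2233×10⁶ m.
r_a = 6371 + 10370 = 16741 km = 1.6741×10⁷ m.
r = 6371 + 2821 = 9192.0 km = 9.192×10⁶ m.
Semi-major axis a = (r_p + r_a)/2 = 11982 km = 1.198×10⁷ m.
Vis-viva: v² = μ(2/r − 1/a) = 3.986×10¹⁴ × (2.176×10⁻⁷ − 8.346×10⁻⁸) = 5.346×10⁷ m²/s².
v = 7312 m/s = 7.312 km/s.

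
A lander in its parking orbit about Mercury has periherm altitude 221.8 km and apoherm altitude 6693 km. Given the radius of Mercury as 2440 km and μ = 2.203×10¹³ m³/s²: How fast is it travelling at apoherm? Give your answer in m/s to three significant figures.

v ≈ 1040 m/s

r_p = 2440 + 221.8 = 2661.8 km = 2.6618×10⁶ m.
r_a = 2440 + 6693 = 9133.0 km = 9.1330×10⁶ m.
Semi-major axis a = (r_p + r_a)/2 = 5897.4 km = 5.897×10⁶ m.
Vis-viva: v² = μ(2/r − 1/a) = 2.203×10¹³ × (2.190×10⁻⁷ − 1.696×10⁻⁷) = 1.089×10⁶ m²/s².
v = 1043 m/s.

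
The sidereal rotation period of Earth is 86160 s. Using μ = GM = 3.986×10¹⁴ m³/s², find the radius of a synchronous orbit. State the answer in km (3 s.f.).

r_sync ≈ 42200 km

A synchronous orbit has period T, so by Kepler's third law a = (μT²/4π²)^(1/3).
μT²/4π² = 3.986×10¹⁴ × (8.616×10⁴)² / 39.48 = 7.495×10²² m³.
a = 4.216×10⁷ m = 42163 km.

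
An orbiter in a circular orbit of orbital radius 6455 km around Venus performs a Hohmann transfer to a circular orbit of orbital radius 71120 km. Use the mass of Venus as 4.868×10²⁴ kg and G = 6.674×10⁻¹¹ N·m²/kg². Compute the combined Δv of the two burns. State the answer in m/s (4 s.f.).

Δv_total ≈ 3778 m/s

μ = GM = 6.674×10⁻¹¹ × 4.868×10²⁴ = 3.249×10¹⁴ m³/s².
r₁ = 6455 km = 6.455×10⁶ m.
r₂ = 71120 km = 7.112×10⁷ m.
Transfer ellipse a_t = (r₁ + r₂)/2 = 3.879×10⁷ m.
At r₁: circular v_c1 = √(μ/r₁) = 7094 m/s; transfer-periapsis v_p = √[μ(2/r₁ − 1/a_t)] = 9607 m/s.
Δv₁ = v_p − v_c1 = 2512 m/s.
At r₂: circular v_c2 = √(μ/r₂) = 2137 m/s; transfer-apoapsis v_a = √[μ(2/r₂ − 1/a_t)] = 871.9 m/s.
Δv₂ = v_c2 − v_a = 1265 m/s.
Total Δv = Δv₁ + Δv₂ = 3778 m/s.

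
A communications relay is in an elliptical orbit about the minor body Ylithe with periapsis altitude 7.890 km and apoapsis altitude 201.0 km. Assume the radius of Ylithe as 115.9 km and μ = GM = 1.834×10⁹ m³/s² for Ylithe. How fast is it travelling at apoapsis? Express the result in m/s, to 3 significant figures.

r_p = 115.9 + 7.890 = 123.79 km = 1.2379×10⁵ m.
r_a = 115.9 + 201.0 = 316.90 km = 3.1690×10⁵ m.
Semi-major axis a = (r_p + r_a)/2 = 220.34 km = 2.203×10⁵ m.
Vis-viva: v² = μ(2/r − 1/a) = 1.834×10⁹ × (6.311×10⁻⁶ − 4.538×10⁻⁶) = 3.251×10³ m²/s².
v = 57.02 m/s.

v ≈ 57.0 m/s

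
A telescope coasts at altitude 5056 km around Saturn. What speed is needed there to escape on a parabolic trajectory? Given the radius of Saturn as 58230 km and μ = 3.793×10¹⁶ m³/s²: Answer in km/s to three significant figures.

r = 58230 + 5056 = 63286 km = 6.3286×10⁷ m.
Escape speed v_esc = √(2μ/r) = √(2 × 3.793×10¹⁶ / 6.329×10⁷) = √(1.199×10⁹) = 34620 m/s.
= 34.62 km/s.

v_esc ≈ 34.6 km/s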